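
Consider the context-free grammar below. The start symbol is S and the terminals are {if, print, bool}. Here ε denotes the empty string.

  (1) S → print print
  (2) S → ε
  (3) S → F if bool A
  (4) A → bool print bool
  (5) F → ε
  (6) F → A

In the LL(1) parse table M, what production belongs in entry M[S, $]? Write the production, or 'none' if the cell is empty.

S → ε

FIRST(A): from A→bool print bool we get {bool}. So FIRST(A) = {bool}.
FIRST(F): from F→ε we get {ε}; from F→A we get {bool}. So FIRST(F) = {ε, bool}.
FIRST(S): from S→print print we get {print}; from S→ε we get {ε}; from S→F if bool A we get {bool, if}. So FIRST(S) = {ε, bool, if, print}.
FOLLOW(S) includes $ since S is the start symbol.
FOLLOW(S): S appears on no right-hand side. Thus FOLLOW(S) = {$}.
For S → print print: FIRST(print print) = {print}, so it goes in M[S, t] for t ∈ {print}.
For S → ε: FIRST(ε) = {ε}, so it goes in M[S, t] for t ∈ {}; since ε ∈ FIRST, also for every t ∈ FOLLOW(S) = {$}.
For S → F if bool A: FIRST(F if bool A) = {bool, if}, so it goes in M[S, t] for t ∈ {bool, if}.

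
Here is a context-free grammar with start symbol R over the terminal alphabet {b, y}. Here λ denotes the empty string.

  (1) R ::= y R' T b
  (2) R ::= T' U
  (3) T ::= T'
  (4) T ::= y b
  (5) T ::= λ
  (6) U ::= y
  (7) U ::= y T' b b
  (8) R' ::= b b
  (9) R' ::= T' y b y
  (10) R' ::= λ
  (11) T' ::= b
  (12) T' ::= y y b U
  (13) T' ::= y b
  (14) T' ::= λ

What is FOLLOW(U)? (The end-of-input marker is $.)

FIRST(U): from U::=y we get {y}; from U::=y T' b b we get {y}. So FIRST(U) = {y}.
FIRST(T'): from T'::=b we get {b}; from T'::=y y b U we get {y}; from T'::=y b we get {y}; from T'::=λ we get {λ}. So FIRST(T') = {λ, b, y}.
FIRST(R): from R::=y R' T b we get {y}; from R::=T' U we get {b, y}. So FIRST(R) = {b, y}.
FIRST(T): from T::=T' we get {λ, b, y}; from T::=y b we get {y}; from T::=λ we get {λ}. So FIRST(T) = {λ, b, y}.
FIRST(R'): from R'::=b b we get {b}; from R'::=T' y b y we get {b, y}; from R'::=λ we get {λ}. So FIRST(R') = {λ, b, y}.
FOLLOW(R) includes $ since R is the start symbol.
FOLLOW(R): R appears on no right-hand side. Thus FOLLOW(R) = {$}.
FOLLOW(T): in R::=y R' T b, T is followed by b with FIRST {b}. Thus FOLLOW(T) = {b}.
FOLLOW(R'): in R::=y R' T b, R' is followed by T b with FIRST {b, y}. Thus FOLLOW(R') = {b, y}.
FOLLOW(T'): in R::=T' U, T' is followed by U with FIRST {y}; in T::=T', the suffix after T' is empty, so FOLLOW(T') ⊇ FOLLOW(T) = {b}; in U::=y T' b b, T' is followed by b b with FIRST {b}; in R'::=T' y b y, T' is followed by y b y with FIRST {y}. Thus FOLLOW(T') = {b, y}.
FOLLOW(U): in R::=T' U, the suffix after U is empty, so FOLLOW(U) ⊇ FOLLOW(R) = {$}; in T'::=y y b U, the suffix after U is empty, so FOLLOW(U) ⊇ FOLLOW(T') = {b, y}. Thus FOLLOW(U) = {$, b, y}.

{$, b, y}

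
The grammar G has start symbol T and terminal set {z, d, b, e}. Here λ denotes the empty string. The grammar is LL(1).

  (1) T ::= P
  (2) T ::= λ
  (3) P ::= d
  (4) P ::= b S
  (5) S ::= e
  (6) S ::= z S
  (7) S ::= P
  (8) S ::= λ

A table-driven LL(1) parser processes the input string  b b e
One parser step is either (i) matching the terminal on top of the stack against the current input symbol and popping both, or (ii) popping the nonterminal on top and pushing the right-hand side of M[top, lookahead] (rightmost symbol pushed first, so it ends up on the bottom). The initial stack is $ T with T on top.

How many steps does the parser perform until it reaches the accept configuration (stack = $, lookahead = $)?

8

     Stack  Input    Action
  1  $ T    b b e $  expand T ::= P
  2  $ P    b b e $  expand P ::= b S
  3  $ S b  b b e $  match b
  4  $ S    b e $    expand S ::= P
  5  $ P    b e $    expand P ::= b S
  6  $ S b  b e $    match b
  7  $ S    e $      expand S ::= e
  8  $ e    e $      match e
Accept reached after 8 steps.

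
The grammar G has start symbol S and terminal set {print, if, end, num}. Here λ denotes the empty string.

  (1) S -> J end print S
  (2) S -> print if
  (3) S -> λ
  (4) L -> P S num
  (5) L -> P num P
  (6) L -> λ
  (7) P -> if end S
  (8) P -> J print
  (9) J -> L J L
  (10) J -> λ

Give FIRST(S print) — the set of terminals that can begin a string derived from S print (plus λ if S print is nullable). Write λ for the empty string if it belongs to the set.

{end, if, print}

FIRST(S) = {λ, end, if, print}  (via J end print S)
FIRST(L) = {λ, if, print}  (via P S num, P num P)
FIRST(J) = {λ, if, print}  (via L J L)
FIRST(P) = {if, print}  (via J print)
FIRST(S print): take FIRST of each symbol in turn, carrying on past any symbol whose FIRST contains λ; result {end, if, print}.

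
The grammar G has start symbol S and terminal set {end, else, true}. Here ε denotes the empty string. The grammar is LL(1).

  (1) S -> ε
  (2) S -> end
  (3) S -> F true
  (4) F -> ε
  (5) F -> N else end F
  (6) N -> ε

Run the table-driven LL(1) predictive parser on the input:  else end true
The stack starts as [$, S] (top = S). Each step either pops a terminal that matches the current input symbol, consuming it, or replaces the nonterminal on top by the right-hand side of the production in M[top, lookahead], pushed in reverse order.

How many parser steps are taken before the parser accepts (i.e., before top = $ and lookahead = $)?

7

step 1: stack=$ S  input=else end true $  — expand S -> F true
step 2: stack=$ true F  input=else end true $  — expand F -> N else end F
step 3: stack=$ true F end else N  input=else end true $  — expand N -> ε
step 4: stack=$ true F end else  input=else end true $  — match else
step 5: stack=$ true F end  input=end true $  — match end
step 6: stack=$ true F  input=true $  — expand F -> ε
step 7: stack=$ true  input=true $  — match true
Accept reached after 7 steps.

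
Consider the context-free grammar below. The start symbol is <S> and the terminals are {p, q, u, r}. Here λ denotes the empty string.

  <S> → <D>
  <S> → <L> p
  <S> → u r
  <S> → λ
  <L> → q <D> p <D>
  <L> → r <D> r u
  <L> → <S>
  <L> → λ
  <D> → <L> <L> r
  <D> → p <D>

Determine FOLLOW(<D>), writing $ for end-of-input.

FIRST(<S>) = {λ, p, q, r, u}  (via <D>, <L> p)
FIRST(<L>) = {λ, p, q, r, u}  (via <S>)
FIRST(<D>) = {p, q, r, u}  (via <L> <L> r)
FOLLOW(<S>) includes $ since <S> is the start symbol.
FOLLOW(<L>): in <S>→<L> p, <L> is followed by p with FIRST {p}; in <D>→<L> <L> r (occurrence 1), <L> is followed by <L> r with FIRST {p, q, r, u}; in <D>→<L> <L> r (occurrence 2), <L> is followed by r with FIRST {r}. Thus FOLLOW(<L>) = {p, q, r, u}.
FOLLOW(<S>): in <L>→<S>, the suffix after <S> is empty, so FOLLOW(<S>) ⊇ FOLLOW(<L>) = {p, q, r, u}. Thus FOLLOW(<S>) = {$, p, q, r, u}.
FOLLOW(<D>): in <S>→<D>, the suffix after <D> is empty, so FOLLOW(<D>) ⊇ FOLLOW(<S>) = {$, p, q, r, u}; in <L>→q <D> p <D> (occurrence 1), <D> is followed by p <D> with FIRST {p}; in <L>→q <D> p <D> (occurrence 2), the suffix after <D> is empty, so FOLLOW(<D>) ⊇ FOLLOW(<L>) = {p, q, r, u}; in <L>→r <D> r u, <D> is followed by r u with FIRST {r}; in <D>→p <D>, the suffix after <D> is empty (adds nothing new). Thus FOLLOW(<D>) = {$, p, q, r, u}.

{$, p, q, r, u}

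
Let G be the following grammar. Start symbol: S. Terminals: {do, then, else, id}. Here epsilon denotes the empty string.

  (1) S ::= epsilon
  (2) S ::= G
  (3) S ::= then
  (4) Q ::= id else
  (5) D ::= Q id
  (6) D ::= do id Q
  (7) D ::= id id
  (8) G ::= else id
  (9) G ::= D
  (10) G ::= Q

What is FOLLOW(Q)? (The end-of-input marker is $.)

{$, id}

FIRST(Q) = {id}
FIRST(D) = {do, id}  (via Q id)
FIRST(G) = {do, else, id}  (via D, Q)
FIRST(S) = {epsilon, do, else, id, then}  (via G)
FOLLOW(S) includes $ since S is the start symbol.
FOLLOW(S): S appears on no right-hand side. Thus FOLLOW(S) = {$}.
FOLLOW(G): in S::=G, the suffix after G is empty, so FOLLOW(G) ⊇ FOLLOW(S) = {$}. Thus FOLLOW(G) = {$}.
FOLLOW(D): in G::=D, the suffix after D is empty, so FOLLOW(D) ⊇ FOLLOW(G) = {$}. Thus FOLLOW(D) = {$}.
FOLLOW(Q): in D::=Q id, Q is followed by id with FIRST {id}; in D::=do id Q, the suffix after Q is empty, so FOLLOW(Q) ⊇ FOLLOW(D) = {$}; in G::=Q, the suffix after Q is empty, so FOLLOW(Q) ⊇ FOLLOW(G) = {$}. Thus FOLLOW(Q) = {$, id}.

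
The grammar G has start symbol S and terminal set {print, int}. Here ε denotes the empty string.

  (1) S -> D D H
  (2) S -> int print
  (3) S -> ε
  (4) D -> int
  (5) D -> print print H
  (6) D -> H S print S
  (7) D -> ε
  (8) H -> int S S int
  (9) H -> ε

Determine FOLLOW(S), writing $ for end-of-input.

FIRST(H): from H->int S S int we get {int}; from H->ε we get {ε}. So FIRST(H) = {ε, int}.
FIRST(S): from S->D D H we get {ε, int, print}; from S->int print we get {int}; from S->ε we get {ε}. So FIRST(S) = {ε, int, print}.
FIRST(D): from D->int we get {int}; from D->print print H we get {print}; from D->H S print S we get {int, print}; from D->ε we get {ε}. So FIRST(D) = {ε, int, print}.
FOLLOW(S) includes $ since S is the start symbol.
FOLLOW(S): in D->H S print S (occurrence 1), S is followed by print S with FIRST {print}; in D->H S print S (occurrence 2), the suffix after S is empty, so FOLLOW(S) ⊇ FOLLOW(D) = {$, int, print}; in H->int S S int (occurrence 1), S is followed by S int with FIRST {int, print}; in H->int S S int (occurrence 2), S is followed by int with FIRST {int}. Thus FOLLOW(S) = {$, int, print}.
FOLLOW(D): in S->D D H (occurrence 1), D is followed by D H with FIRST {ε, int, print}; in S->D D H (occurrence 1), the suffix after D is nullable, so FOLLOW(D) ⊇ FOLLOW(S) = {$, int, print}; in S->D D H (occurrence 2), D is followed by H with FIRST {ε, int}; in S->D D H (occurrence 2), the suffix after D is nullable, so FOLLOW(D) ⊇ FOLLOW(S) = {$, int, print}. Thus FOLLOW(D) = {$, int, print}.
FOLLOW(H): in S->D D H, the suffix after H is empty, so FOLLOW(H) ⊇ FOLLOW(S) = {$, int, print}; in D->print print H, the suffix after H is empty, so FOLLOW(H) ⊇ FOLLOW(D) = {$, int, print}; in D->H S print S, H is followed by S print S with FIRST {int, print}. Thus FOLLOW(H) = {$, int, print}.

{$, int, print}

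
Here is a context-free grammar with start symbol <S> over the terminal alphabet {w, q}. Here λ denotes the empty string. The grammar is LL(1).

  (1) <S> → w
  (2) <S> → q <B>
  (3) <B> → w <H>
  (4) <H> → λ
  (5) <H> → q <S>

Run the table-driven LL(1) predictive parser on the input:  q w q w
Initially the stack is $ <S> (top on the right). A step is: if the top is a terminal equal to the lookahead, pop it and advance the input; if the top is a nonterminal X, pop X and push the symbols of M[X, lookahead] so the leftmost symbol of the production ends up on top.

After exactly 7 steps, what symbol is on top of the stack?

     Stack    Input      Action
  1  $ <S>    q w q w $  expand <S> → q <B>
  2  $ <B> q  q w q w $  match q
  3  $ <B>    w q w $    expand <B> → w <H>
  4  $ <H> w  w q w $    match w
  5  $ <H>    q w $      expand <H> → q <S>
  6  $ <S> q  q w $      match q
  7  $ <S>    w $        expand <S> → w
Stack after step 7: $ w (top = w).

w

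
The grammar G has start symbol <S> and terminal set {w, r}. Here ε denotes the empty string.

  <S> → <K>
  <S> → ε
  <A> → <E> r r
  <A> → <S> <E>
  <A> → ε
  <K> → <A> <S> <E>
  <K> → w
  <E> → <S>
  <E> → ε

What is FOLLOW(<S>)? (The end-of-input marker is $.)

FIRST(<S>) = {ε, r, w}  (via <K>)
FIRST(<E>) = {ε, r, w}  (via <S>)
FIRST(<A>) = {ε, r, w}  (via <E> r r, <S> <E>)
FIRST(<K>) = {ε, r, w}  (via <A> <S> <E>)
FOLLOW(<S>) includes $ since <S> is the start symbol.
FOLLOW(<S>): in <A>→<S> <E>, <S> is followed by <E> with FIRST {ε, r, w}; in <A>→<S> <E>, the suffix after <S> is nullable, so FOLLOW(<S>) ⊇ FOLLOW(<A>) = {$, r, w}; in <K>→<A> <S> <E>, <S> is followed by <E> with FIRST {ε, r, w}; in <K>→<A> <S> <E>, the suffix after <S> is nullable, so FOLLOW(<S>) ⊇ FOLLOW(<K>) = {$, r, w}; in <E>→<S>, the suffix after <S> is empty, so FOLLOW(<S>) ⊇ FOLLOW(<E>) = {$, r, w}. Thus FOLLOW(<S>) = {$, r, w}.
FOLLOW(<K>): in <S>→<K>, the suffix after <K> is empty, so FOLLOW(<K>) ⊇ FOLLOW(<S>) = {$, r, w}. Thus FOLLOW(<K>) = {$, r, w}.
FOLLOW(<A>): in <K>→<A> <S> <E>, <A> is followed by <S> <E> with FIRST {ε, r, w}; in <K>→<A> <S> <E>, the suffix after <A> is nullable, so FOLLOW(<A>) ⊇ FOLLOW(<K>) = {$, r, w}. Thus FOLLOW(<A>) = {$, r, w}.
FOLLOW(<E>): in <A>→<E> r r, <E> is followed by r r with FIRST {r}; in <A>→<S> <E>, the suffix after <E> is empty, so FOLLOW(<E>) ⊇ FOLLOW(<A>) = {$, r, w}; in <K>→<A> <S> <E>, the suffix after <E> is empty, so FOLLOW(<E>) ⊇ FOLLOW(<K>) = {$, r, w}. Thus FOLLOW(<E>) = {$, r, w}.

{$, r, w}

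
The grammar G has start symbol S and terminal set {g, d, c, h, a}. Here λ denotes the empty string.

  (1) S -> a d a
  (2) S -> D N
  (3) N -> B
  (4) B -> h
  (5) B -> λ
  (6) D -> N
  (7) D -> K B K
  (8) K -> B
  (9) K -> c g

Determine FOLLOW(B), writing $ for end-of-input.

FIRST(B) = {λ, h}
FIRST(N) = {λ, h}  (via B)
FIRST(K) = {λ, c, h}  (via B)
FIRST(D) = {λ, c, h}  (via N, K B K)
FIRST(S) = {λ, a, c, h}  (via D N)
FOLLOW(S) includes $ since S is the start symbol.
FOLLOW(S): S appears on no right-hand side. Thus FOLLOW(S) = {$}.
FOLLOW(D): in S->D N, D is followed by N with FIRST {λ, h}; in S->D N, the suffix after D is nullable, so FOLLOW(D) ⊇ FOLLOW(S) = {$}. Thus FOLLOW(D) = {$, h}.
FOLLOW(N): in S->D N, the suffix after N is empty, so FOLLOW(N) ⊇ FOLLOW(S) = {$}; in D->N, the suffix after N is empty, so FOLLOW(N) ⊇ FOLLOW(D) = {$, h}. Thus FOLLOW(N) = {$, h}.
FOLLOW(K): in D->K B K (occurrence 1), K is followed by B K with FIRST {λ, c, h}; in D->K B K (occurrence 1), the suffix after K is nullable, so FOLLOW(K) ⊇ FOLLOW(D) = {$, h}; in D->K B K (occurrence 2), the suffix after K is empty, so FOLLOW(K) ⊇ FOLLOW(D) = {$, h}. Thus FOLLOW(K) = {$, c, h}.
FOLLOW(B): in N->B, the suffix after B is empty, so FOLLOW(B) ⊇ FOLLOW(N) = {$, h}; in D->K B K, B is followed by K with FIRST {λ, c, h}; in D->K B K, the suffix after B is nullable, so FOLLOW(B) ⊇ FOLLOW(D) = {$, h}; in K->B, the suffix after B is empty, so FOLLOW(B) ⊇ FOLLOW(K) = {$, c, h}. Thus FOLLOW(B) = {$, c, h}.

{$, c, h}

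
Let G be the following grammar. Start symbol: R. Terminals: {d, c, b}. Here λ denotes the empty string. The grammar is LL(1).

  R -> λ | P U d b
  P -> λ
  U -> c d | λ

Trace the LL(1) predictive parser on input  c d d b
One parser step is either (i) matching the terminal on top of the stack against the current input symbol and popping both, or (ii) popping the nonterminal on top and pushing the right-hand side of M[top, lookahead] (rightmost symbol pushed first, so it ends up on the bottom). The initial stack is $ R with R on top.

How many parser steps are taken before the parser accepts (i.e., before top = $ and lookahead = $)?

7

     Stack      Input      Action
  1  $ R        c d d b $  expand R -> P U d b
  2  $ b d U P  c d d b $  expand P -> λ
  3  $ b d U    c d d b $  expand U -> c d
  4  $ b d d c  c d d b $  match c
  5  $ b d d    d d b $    match d
  6  $ b d      d b $      match d
  7  $ b        b $        match b
Accept reached after 7 steps.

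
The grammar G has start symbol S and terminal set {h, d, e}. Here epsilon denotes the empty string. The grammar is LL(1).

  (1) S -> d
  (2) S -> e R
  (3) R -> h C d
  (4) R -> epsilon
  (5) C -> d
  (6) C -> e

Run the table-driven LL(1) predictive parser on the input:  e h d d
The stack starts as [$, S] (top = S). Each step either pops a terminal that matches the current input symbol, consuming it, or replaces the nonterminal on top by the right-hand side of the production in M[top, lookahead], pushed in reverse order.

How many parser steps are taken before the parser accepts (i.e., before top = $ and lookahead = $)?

     Stack    Input      Action
  1  $ S      e h d d $  expand S -> e R
  2  $ R e    e h d d $  match e
  3  $ R      h d d $    expand R -> h C d
  4  $ d C h  h d d $    match h
  5  $ d C    d d $      expand C -> d
  6  $ d d    d d $      match d
  7  $ d      d $        match d
Accept reached after 7 steps.

7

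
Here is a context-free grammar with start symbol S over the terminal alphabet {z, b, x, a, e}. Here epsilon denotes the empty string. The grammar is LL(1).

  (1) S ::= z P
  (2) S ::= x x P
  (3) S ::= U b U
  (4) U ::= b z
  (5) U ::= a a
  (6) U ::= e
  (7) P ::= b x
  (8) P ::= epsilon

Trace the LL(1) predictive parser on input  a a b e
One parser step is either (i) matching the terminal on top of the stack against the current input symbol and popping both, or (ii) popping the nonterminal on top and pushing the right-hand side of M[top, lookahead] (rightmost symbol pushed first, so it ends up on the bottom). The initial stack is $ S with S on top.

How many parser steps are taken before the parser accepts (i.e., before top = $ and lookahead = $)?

7

     Stack      Input      Action
  1  $ S        a a b e $  expand S ::= U b U
  2  $ U b U    a a b e $  expand U ::= a a
  3  $ U b a a  a a b e $  match a
  4  $ U b a    a b e $    match a
  5  $ U b      b e $      match b
  6  $ U        e $        expand U ::= e
  7  $ e        e $        match e
Accept reached after 7 steps.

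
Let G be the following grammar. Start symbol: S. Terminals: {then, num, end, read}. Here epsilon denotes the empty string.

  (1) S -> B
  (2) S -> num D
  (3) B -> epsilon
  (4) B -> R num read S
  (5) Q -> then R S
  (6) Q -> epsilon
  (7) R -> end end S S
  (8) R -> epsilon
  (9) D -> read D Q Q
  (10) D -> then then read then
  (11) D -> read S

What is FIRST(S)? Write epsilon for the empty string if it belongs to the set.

{epsilon, end, num}

FIRST(Q) = {epsilon, then}
FIRST(R) = {epsilon, end}
FIRST(D) = {read, then}
FIRST(B) = {epsilon, end, num}  (via R num read S)
FIRST(S) = {epsilon, end, num}  (via B)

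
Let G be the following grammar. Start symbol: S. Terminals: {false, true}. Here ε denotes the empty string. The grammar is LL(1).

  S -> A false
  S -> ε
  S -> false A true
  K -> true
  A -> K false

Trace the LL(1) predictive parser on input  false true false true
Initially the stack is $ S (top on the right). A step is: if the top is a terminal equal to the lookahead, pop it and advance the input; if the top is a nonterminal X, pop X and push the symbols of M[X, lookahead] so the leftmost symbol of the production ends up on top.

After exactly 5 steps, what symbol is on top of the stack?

false

     Stack              Input                    Action
  1  $ S                false true false true $  expand S -> false A true
  2  $ true A false     false true false true $  match false
  3  $ true A           true false true $        expand A -> K false
  4  $ true false K     true false true $        expand K -> true
  5  $ true false true  true false true $        match true
Stack after step 5: $ true false (top = false).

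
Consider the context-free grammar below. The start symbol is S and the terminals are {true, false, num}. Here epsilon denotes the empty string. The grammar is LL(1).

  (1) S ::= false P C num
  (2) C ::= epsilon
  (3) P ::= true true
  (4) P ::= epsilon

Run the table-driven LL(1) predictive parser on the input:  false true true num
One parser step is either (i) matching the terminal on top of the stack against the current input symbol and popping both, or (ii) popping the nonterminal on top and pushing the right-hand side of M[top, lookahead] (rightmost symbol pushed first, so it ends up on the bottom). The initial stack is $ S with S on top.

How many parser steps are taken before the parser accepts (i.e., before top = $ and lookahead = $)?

step 1: stack=$ S  input=false true true num $  — expand S ::= false P C num
step 2: stack=$ num C P false  input=false true true num $  — match false
step 3: stack=$ num C P  input=true true num $  — expand P ::= true true
step 4: stack=$ num C true true  input=true true num $  — match true
step 5: stack=$ num C true  input=true num $  — match true
step 6: stack=$ num C  input=num $  — expand C ::= epsilon
step 7: stack=$ num  input=num $  — match num
Accept reached after 7 steps.

7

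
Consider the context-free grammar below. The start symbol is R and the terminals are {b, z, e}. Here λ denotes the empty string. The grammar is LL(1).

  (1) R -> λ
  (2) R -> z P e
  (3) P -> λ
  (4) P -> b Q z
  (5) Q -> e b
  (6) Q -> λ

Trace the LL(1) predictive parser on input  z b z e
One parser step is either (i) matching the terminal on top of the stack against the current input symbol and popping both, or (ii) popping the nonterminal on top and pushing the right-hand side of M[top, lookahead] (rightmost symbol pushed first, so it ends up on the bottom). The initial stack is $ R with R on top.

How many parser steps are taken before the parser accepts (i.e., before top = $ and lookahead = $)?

step 1: stack=$ R  input=z b z e $  — expand R -> z P e
step 2: stack=$ e P z  input=z b z e $  — match z
step 3: stack=$ e P  input=b z e $  — expand P -> b Q z
step 4: stack=$ e z Q b  input=b z e $  — match b
step 5: stack=$ e z Q  input=z e $  — expand Q -> λ
step 6: stack=$ e z  input=z e $  — match z
step 7: stack=$ e  input=e $  — match e
Accept reached after 7 steps.

7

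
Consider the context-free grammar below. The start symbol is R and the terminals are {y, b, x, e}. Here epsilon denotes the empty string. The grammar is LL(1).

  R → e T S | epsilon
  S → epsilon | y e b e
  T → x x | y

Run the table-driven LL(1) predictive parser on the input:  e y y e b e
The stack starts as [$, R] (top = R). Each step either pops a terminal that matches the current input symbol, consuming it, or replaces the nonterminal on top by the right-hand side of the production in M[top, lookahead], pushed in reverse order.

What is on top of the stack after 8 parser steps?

     Stack      Input          Action
  1  $ R        e y y e b e $  expand R → e T S
  2  $ S T e    e y y e b e $  match e
  3  $ S T      y y e b e $    expand T → y
  4  $ S y      y y e b e $    match y
  5  $ S        y e b e $      expand S → y e b e
  6  $ e b e y  y e b e $      match y
  7  $ e b e    e b e $        match e
  8  $ e b      b e $          match b
Stack after step 8: $ e (top = e).

e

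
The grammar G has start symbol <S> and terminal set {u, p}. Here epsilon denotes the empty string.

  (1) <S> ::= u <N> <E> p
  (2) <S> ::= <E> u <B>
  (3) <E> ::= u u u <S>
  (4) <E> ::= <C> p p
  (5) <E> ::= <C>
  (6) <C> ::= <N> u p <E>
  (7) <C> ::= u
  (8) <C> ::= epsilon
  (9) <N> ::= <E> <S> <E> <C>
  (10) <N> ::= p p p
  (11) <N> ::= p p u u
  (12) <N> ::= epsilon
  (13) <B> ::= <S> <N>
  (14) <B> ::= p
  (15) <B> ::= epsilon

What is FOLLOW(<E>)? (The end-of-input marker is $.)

FIRST(<S>) = {p, u}  (via <E> u <B>)
FIRST(<B>) = {epsilon, p, u}  (via <S> <N>)
FIRST(<E>) = {epsilon, p, u}  (via <C> p p, <C>)
FIRST(<N>) = {epsilon, p, u}  (via <E> <S> <E> <C>)
FIRST(<C>) = {epsilon, p, u}  (via <N> u p <E>)
FOLLOW(<S>) includes $ since <S> is the start symbol.
FOLLOW(<S>): in <E>::=u u u <S>, the suffix after <S> is empty, so FOLLOW(<S>) ⊇ FOLLOW(<E>) = {$, p, u}; in <N>::=<E> <S> <E> <C>, <S> is followed by <E> <C> with FIRST {epsilon, p, u}; in <N>::=<E> <S> <E> <C>, the suffix after <S> is nullable, so FOLLOW(<S>) ⊇ FOLLOW(<N>) = {$, p, u}; in <B>::=<S> <N>, <S> is followed by <N> with FIRST {epsilon, p, u}; in <B>::=<S> <N>, the suffix after <S> is nullable, so FOLLOW(<S>) ⊇ FOLLOW(<B>) = {$, p, u}. Thus FOLLOW(<S>) = {$, p, u}.
FOLLOW(<B>): in <S>::=<E> u <B>, the suffix after <B> is empty, so FOLLOW(<B>) ⊇ FOLLOW(<S>) = {$, p, u}. Thus FOLLOW(<B>) = {$, p, u}.
FOLLOW(<N>): in <S>::=u <N> <E> p, <N> is followed by <E> p with FIRST {p, u}; in <C>::=<N> u p <E>, <N> is followed by u p <E> with FIRST {u}; in <B>::=<S> <N>, the suffix after <N> is empty, so FOLLOW(<N>) ⊇ FOLLOW(<B>) = {$, p, u}. Thus FOLLOW(<N>) = {$, p, u}.
FOLLOW(<E>): in <S>::=u <N> <E> p, <E> is followed by p with FIRST {p}; in <S>::=<E> u <B>, <E> is followed by u <B> with FIRST {u}; in <C>::=<N> u p <E>, the suffix after <E> is empty, so FOLLOW(<E>) ⊇ FOLLOW(<C>) = {$, p, u}; in <N>::=<E> <S> <E> <C> (occurrence 1), <E> is followed by <S> <E> <C> with FIRST {p, u}; in <N>::=<E> <S> <E> <C> (occurrence 2), <E> is followed by <C> with FIRST {epsilon, p, u}; in <N>::=<E> <S> <E> <C> (occurrence 2), the suffix after <E> is nullable, so FOLLOW(<E>) ⊇ FOLLOW(<N>) = {$, p, u}. Thus FOLLOW(<E>) = {$, p, u}.
FOLLOW(<C>): in <E>::=<C> p p, <C> is followed by p p with FIRST {p}; in <E>::=<C>, the suffix after <C> is empty, so FOLLOW(<C>) ⊇ FOLLOW(<E>) = {$, p, u}; in <N>::=<E> <S> <E> <C>, the suffix after <C> is empty, so FOLLOW(<C>) ⊇ FOLLOW(<N>) = {$, p, u}. Thus FOLLOW(<C>) = {$, p, u}.

{$, p, u}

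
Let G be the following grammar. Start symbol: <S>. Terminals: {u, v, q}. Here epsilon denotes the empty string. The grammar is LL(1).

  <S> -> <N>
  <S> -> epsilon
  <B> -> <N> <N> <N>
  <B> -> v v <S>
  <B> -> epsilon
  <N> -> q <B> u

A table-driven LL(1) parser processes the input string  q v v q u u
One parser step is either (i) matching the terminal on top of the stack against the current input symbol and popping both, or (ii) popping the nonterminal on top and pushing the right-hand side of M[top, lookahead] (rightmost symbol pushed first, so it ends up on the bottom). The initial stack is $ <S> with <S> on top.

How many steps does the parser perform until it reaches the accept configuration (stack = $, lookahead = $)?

12

step 1: stack=$ <S>  input=q v v q u u $  — expand <S> -> <N>
step 2: stack=$ <N>  input=q v v q u u $  — expand <N> -> q <B> u
step 3: stack=$ u <B> q  input=q v v q u u $  — match q
step 4: stack=$ u <B>  input=v v q u u $  — expand <B> -> v v <S>
step 5: stack=$ u <S> v v  input=v v q u u $  — match v
step 6: stack=$ u <S> v  input=v q u u $  — match v
step 7: stack=$ u <S>  input=q u u $  — expand <S> -> <N>
step 8: stack=$ u <N>  input=q u u $  — expand <N> -> q <B> u
step 9: stack=$ u u <B> q  input=q u u $  — match q
step 10: stack=$ u u <B>  input=u u $  — expand <B> -> epsilon
step 11: stack=$ u u  input=u u $  — match u
step 12: stack=$ u  input=u $  — match u
Accept reached after 12 steps.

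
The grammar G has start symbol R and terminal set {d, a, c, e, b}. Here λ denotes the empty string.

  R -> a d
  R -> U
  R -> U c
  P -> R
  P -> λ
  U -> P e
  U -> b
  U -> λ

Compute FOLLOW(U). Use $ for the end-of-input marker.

FIRST(R): from R->a d we get {a}; from R->U we get {λ, a, b, c, e}; from R->U c we get {a, b, c, e}. So FIRST(R) = {λ, a, b, c, e}.
FIRST(P): from P->R we get {λ, a, b, c, e}; from P->λ we get {λ}. So FIRST(P) = {λ, a, b, c, e}.
FIRST(U): from U->P e we get {a, b, c, e}; from U->b we get {b}; from U->λ we get {λ}. So FIRST(U) = {λ, a, b, c, e}.
FOLLOW(R) includes $ since R is the start symbol.
FOLLOW(P): in U->P e, P is followed by e with FIRST {e}. Thus FOLLOW(P) = {e}.
FOLLOW(R): in P->R, the suffix after R is empty, so FOLLOW(R) ⊇ FOLLOW(P) = {e}. Thus FOLLOW(R) = {$, e}.
FOLLOW(U): in R->U, the suffix after U is empty, so FOLLOW(U) ⊇ FOLLOW(R) = {$, e}; in R->U c, U is followed by c with FIRST {c}. Thus FOLLOW(U) = {$, c, e}.

{$, c, e}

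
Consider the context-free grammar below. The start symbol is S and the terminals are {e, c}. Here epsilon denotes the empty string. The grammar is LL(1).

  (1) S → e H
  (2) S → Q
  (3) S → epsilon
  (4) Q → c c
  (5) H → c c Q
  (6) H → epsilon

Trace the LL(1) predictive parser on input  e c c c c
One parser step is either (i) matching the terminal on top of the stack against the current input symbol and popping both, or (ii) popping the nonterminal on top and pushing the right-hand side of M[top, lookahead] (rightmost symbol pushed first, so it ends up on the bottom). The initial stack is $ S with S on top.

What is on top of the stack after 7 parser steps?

c

     Stack    Input        Action
  1  $ S      e c c c c $  expand S → e H
  2  $ H e    e c c c c $  match e
  3  $ H      c c c c $    expand H → c c Q
  4  $ Q c c  c c c c $    match c
  5  $ Q c    c c c $      match c
  6  $ Q      c c $        expand Q → c c
  7  $ c c    c c $        match c
Stack after step 7: $ c (top = c).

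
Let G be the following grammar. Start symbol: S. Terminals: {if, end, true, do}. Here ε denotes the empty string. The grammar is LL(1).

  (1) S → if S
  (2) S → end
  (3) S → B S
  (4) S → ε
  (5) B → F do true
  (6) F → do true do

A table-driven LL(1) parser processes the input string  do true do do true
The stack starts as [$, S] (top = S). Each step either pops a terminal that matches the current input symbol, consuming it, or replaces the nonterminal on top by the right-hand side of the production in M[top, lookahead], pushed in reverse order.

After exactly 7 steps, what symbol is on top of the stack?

step 1: stack=$ S  input=do true do do true $  — expand S → B S
step 2: stack=$ S B  input=do true do do true $  — expand B → F do true
step 3: stack=$ S true do F  input=do true do do true $  — expand F → do true do
step 4: stack=$ S true do do true do  input=do true do do true $  — match do
step 5: stack=$ S true do do true  input=true do do true $  — match true
step 6: stack=$ S true do do  input=do do true $  — match do
step 7: stack=$ S true do  input=do true $  — match do
Stack after step 7: $ S true (top = true).

true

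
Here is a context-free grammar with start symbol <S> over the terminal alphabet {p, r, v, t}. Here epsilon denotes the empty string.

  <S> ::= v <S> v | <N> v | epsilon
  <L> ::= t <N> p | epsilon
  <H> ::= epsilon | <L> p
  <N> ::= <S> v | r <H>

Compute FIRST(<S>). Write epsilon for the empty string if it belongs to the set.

FIRST(<L>): from <L>::=t <N> p we get {t}; from <L>::=epsilon we get {epsilon}. So FIRST(<L>) = {epsilon, t}.
FIRST(<H>): from <H>::=epsilon we get {epsilon}; from <H>::=<L> p we get {p, t}. So FIRST(<H>) = {epsilon, p, t}.
FIRST(<S>): from <S>::=v <S> v we get {v}; from <S>::=<N> v we get {r, v}; from <S>::=epsilon we get {epsilon}. So FIRST(<S>) = {epsilon, r, v}.
FIRST(<N>): from <N>::=<S> v we get {r, v}; from <N>::=r <H> we get {r}. So FIRST(<N>) = {r, v}.

{epsilon, r, v}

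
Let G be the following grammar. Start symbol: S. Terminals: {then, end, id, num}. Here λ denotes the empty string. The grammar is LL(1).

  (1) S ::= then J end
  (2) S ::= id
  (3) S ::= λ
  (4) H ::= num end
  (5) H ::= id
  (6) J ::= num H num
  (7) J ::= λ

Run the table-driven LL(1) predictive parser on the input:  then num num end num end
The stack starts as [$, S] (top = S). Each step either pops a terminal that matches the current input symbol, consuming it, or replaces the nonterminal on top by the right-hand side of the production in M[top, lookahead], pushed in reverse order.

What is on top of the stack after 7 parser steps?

num

step 1: stack=$ S  input=then num num end num end $  — expand S ::= then J end
step 2: stack=$ end J then  input=then num num end num end $  — match then
step 3: stack=$ end J  input=num num end num end $  — expand J ::= num H num
step 4: stack=$ end num H num  input=num num end num end $  — match num
step 5: stack=$ end num H  input=num end num end $  — expand H ::= num end
step 6: stack=$ end num end num  input=num end num end $  — match num
step 7: stack=$ end num end  input=end num end $  — match end
Stack after step 7: $ end num (top = num).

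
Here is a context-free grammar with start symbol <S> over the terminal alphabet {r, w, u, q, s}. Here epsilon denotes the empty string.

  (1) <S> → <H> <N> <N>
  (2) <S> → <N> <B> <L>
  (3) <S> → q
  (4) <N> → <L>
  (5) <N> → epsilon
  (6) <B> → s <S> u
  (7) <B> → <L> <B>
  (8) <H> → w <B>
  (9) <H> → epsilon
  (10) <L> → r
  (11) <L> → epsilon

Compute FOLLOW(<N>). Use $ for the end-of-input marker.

FIRST(<H>) = {epsilon, w}
FIRST(<L>) = {epsilon, r}
FIRST(<N>) = {epsilon, r}  (via <L>)
FIRST(<B>) = {r, s}  (via <L> <B>)
FIRST(<S>) = {epsilon, q, r, s, w}  (via <H> <N> <N>, <N> <B> <L>)
FOLLOW(<S>) includes $ since <S> is the start symbol.
FOLLOW(<S>): in <B>→s <S> u, <S> is followed by u with FIRST {u}. Thus FOLLOW(<S>) = {$, u}.
FOLLOW(<N>): in <S>→<H> <N> <N> (occurrence 1), <N> is followed by <N> with FIRST {epsilon, r}; in <S>→<H> <N> <N> (occurrence 1), the suffix after <N> is nullable, so FOLLOW(<N>) ⊇ FOLLOW(<S>) = {$, u}; in <S>→<H> <N> <N> (occurrence 2), the suffix after <N> is empty, so FOLLOW(<N>) ⊇ FOLLOW(<S>) = {$, u}; in <S>→<N> <B> <L>, <N> is followed by <B> <L> with FIRST {r, s}. Thus FOLLOW(<N>) = {$, r, s, u}.
FOLLOW(<H>): in <S>→<H> <N> <N>, <H> is followed by <N> <N> with FIRST {epsilon, r}; in <S>→<H> <N> <N>, the suffix after <H> is nullable, so FOLLOW(<H>) ⊇ FOLLOW(<S>) = {$, u}. Thus FOLLOW(<H>) = {$, r, u}.
FOLLOW(<B>): in <S>→<N> <B> <L>, <B> is followed by <L> with FIRST {epsilon, r}; in <S>→<N> <B> <L>, the suffix after <B> is nullable, so FOLLOW(<B>) ⊇ FOLLOW(<S>) = {$, u}; in <B>→<L> <B>, the suffix after <B> is empty (adds nothing new); in <H>→w <B>, the suffix after <B> is empty, so FOLLOW(<B>) ⊇ FOLLOW(<H>) = {$, r, u}. Thus FOLLOW(<B>) = {$, r, u}.
FOLLOW(<L>): in <S>→<N> <B> <L>, the suffix after <L> is empty, so FOLLOW(<L>) ⊇ FOLLOW(<S>) = {$, u}; in <N>→<L>, the suffix after <L> is empty, so FOLLOW(<L>) ⊇ FOLLOW(<N>) = {$, r, s, u}; in <B>→<L> <B>, <L> is followed by <B> with FIRST {r, s}. Thus FOLLOW(<L>) = {$, r, s, u}.

{$, r, s, u}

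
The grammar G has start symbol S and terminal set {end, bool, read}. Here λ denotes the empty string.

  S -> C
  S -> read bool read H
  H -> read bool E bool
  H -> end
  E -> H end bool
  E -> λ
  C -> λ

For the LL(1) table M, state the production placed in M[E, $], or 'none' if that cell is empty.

none

FIRST(H): from H->read bool E bool we get {read}; from H->end we get {end}. So FIRST(H) = {end, read}.
FIRST(C): from C->λ we get {λ}. So FIRST(C) = {λ}.
FIRST(S): from S->C we get {λ}; from S->read bool read H we get {read}. So FIRST(S) = {λ, read}.
FIRST(E): from E->H end bool we get {end, read}; from E->λ we get {λ}. So FIRST(E) = {λ, end, read}.
FOLLOW(S) includes $ since S is the start symbol.
FOLLOW(E): in H->read bool E bool, E is followed by bool with FIRST {bool}. Thus FOLLOW(E) = {bool}.
For E -> H end bool: FIRST(H end bool) = {end, read}, so it goes in M[E, t] for t ∈ {end, read}.
For E -> λ: FIRST(λ) = {λ}, so it goes in M[E, t] for t ∈ {}; since λ ∈ FIRST, also for every t ∈ FOLLOW(E) = {bool}.
None of these place a production in M[E, $].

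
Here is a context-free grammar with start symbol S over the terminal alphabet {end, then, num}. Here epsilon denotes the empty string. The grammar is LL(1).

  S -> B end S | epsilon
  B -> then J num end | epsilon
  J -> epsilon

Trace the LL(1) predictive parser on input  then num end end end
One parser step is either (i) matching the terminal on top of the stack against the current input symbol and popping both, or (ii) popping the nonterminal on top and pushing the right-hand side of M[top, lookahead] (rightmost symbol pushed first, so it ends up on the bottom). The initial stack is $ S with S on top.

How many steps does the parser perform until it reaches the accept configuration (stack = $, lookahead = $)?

step 1: stack=$ S  input=then num end end end $  — expand S -> B end S
step 2: stack=$ S end B  input=then num end end end $  — expand B -> then J num end
step 3: stack=$ S end end num J then  input=then num end end end $  — match then
step 4: stack=$ S end end num J  input=num end end end $  — expand J -> epsilon
step 5: stack=$ S end end num  input=num end end end $  — match num
step 6: stack=$ S end end  input=end end end $  — match end
step 7: stack=$ S end  input=end end $  — match end
step 8: stack=$ S  input=end $  — expand S -> B end S
step 9: stack=$ S end B  input=end $  — expand B -> epsilon
step 10: stack=$ S end  input=end $  — match end
step 11: stack=$ S  input=$  — expand S -> epsilon
Accept reached after 11 steps.

11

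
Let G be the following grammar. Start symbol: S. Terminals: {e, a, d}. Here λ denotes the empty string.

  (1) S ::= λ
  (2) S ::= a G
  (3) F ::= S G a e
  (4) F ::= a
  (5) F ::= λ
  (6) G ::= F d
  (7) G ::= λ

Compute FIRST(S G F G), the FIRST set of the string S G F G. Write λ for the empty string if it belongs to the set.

{λ, a, d}

FIRST(S) = {λ, a}
FIRST(F) = {λ, a, d}  (via S G a e)
FIRST(G) = {λ, a, d}  (via F d)
FIRST(S G F G): take FIRST of each symbol in turn, carrying on past any symbol whose FIRST contains λ; result {λ, a, d}.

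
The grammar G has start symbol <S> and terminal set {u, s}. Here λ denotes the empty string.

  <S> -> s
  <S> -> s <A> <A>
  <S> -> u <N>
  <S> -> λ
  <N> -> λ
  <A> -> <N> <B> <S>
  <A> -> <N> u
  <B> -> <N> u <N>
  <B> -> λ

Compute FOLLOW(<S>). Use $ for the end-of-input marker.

FIRST(<S>): from <S>->s we get {s}; from <S>->s <A> <A> we get {s}; from <S>->u <N> we get {u}; from <S>->λ we get {λ}. So FIRST(<S>) = {λ, s, u}.
FIRST(<N>): from <N>->λ we get {λ}. So FIRST(<N>) = {λ}.
FIRST(<B>): from <B>-><N> u <N> we get {u}; from <B>->λ we get {λ}. So FIRST(<B>) = {λ, u}.
FIRST(<A>): from <A>-><N> <B> <S> we get {λ, s, u}; from <A>-><N> u we get {u}. So FIRST(<A>) = {λ, s, u}.
FOLLOW(<S>) includes $ since <S> is the start symbol.
FOLLOW(<S>): in <A>-><N> <B> <S>, the suffix after <S> is empty, so FOLLOW(<S>) ⊇ FOLLOW(<A>) = {$, s, u}. Thus FOLLOW(<S>) = {$, s, u}.
FOLLOW(<A>): in <S>->s <A> <A> (occurrence 1), <A> is followed by <A> with FIRST {λ, s, u}; in <S>->s <A> <A> (occurrence 1), the suffix after <A> is nullable, so FOLLOW(<A>) ⊇ FOLLOW(<S>) = {$, s, u}; in <S>->s <A> <A> (occurrence 2), the suffix after <A> is empty, so FOLLOW(<A>) ⊇ FOLLOW(<S>) = {$, s, u}. Thus FOLLOW(<A>) = {$, s, u}.
FOLLOW(<B>): in <A>-><N> <B> <S>, <B> is followed by <S> with FIRST {λ, s, u}; in <A>-><N> <B> <S>, the suffix after <B> is nullable, so FOLLOW(<B>) ⊇ FOLLOW(<A>) = {$, s, u}. Thus FOLLOW(<B>) = {$, s, u}.
FOLLOW(<N>): in <S>->u <N>, the suffix after <N> is empty, so FOLLOW(<N>) ⊇ FOLLOW(<S>) = {$, s, u}; in <A>-><N> <B> <S>, <N> is followed by <B> <S> with FIRST {λ, s, u}; in <A>-><N> <B> <S>, the suffix after <N> is nullable, so FOLLOW(<N>) ⊇ FOLLOW(<A>) = {$, s, u}; in <A>-><N> u, <N> is followed by u with FIRST {u}; in <B>-><N> u <N> (occurrence 1), <N> is followed by u <N> with FIRST {u}; in <B>-><N> u <N> (occurrence 2), the suffix after <N> is empty, so FOLLOW(<N>) ⊇ FOLLOW(<B>) = {$, s, u}. Thus FOLLOW(<N>) = {$, s, u}.

{$, s, u}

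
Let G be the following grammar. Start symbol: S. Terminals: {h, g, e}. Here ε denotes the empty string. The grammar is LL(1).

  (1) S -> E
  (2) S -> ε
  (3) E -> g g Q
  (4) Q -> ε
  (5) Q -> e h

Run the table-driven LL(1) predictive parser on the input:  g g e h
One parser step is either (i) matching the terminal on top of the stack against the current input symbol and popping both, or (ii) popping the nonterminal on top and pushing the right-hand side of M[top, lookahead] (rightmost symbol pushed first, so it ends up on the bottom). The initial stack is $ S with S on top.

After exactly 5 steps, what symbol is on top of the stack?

     Stack    Input      Action
  1  $ S      g g e h $  expand S -> E
  2  $ E      g g e h $  expand E -> g g Q
  3  $ Q g g  g g e h $  match g
  4  $ Q g    g e h $    match g
  5  $ Q      e h $      expand Q -> e h
Stack after step 5: $ h e (top = e).

e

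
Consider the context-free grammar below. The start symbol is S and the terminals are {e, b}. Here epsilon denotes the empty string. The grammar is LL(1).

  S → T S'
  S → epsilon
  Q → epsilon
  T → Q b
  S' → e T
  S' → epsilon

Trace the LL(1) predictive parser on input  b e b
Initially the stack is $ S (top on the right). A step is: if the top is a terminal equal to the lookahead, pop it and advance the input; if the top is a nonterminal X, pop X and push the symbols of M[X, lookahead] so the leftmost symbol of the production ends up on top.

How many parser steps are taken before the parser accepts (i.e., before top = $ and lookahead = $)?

step 1: stack=$ S  input=b e b $  — expand S → T S'
step 2: stack=$ S' T  input=b e b $  — expand T → Q b
step 3: stack=$ S' b Q  input=b e b $  — expand Q → epsilon
step 4: stack=$ S' b  input=b e b $  — match b
step 5: stack=$ S'  input=e b $  — expand S' → e T
step 6: stack=$ T e  input=e b $  — match e
step 7: stack=$ T  input=b $  — expand T → Q b
step 8: stack=$ b Q  input=b $  — expand Q → epsilon
step 9: stack=$ b  input=b $  — match b
Accept reached after 9 steps.

9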